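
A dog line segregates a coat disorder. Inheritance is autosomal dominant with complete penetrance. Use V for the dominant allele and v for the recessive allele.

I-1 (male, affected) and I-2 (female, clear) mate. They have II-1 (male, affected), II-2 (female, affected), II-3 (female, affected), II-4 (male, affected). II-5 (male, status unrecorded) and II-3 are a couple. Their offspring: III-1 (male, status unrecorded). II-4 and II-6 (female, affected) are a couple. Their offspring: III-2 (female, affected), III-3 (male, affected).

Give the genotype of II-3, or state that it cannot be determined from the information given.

From phenotype alone, II-3 is VV or Vv.
II-3 is affected so carries V and received v from I-2 (vv), so II-3 is Vv.

Vv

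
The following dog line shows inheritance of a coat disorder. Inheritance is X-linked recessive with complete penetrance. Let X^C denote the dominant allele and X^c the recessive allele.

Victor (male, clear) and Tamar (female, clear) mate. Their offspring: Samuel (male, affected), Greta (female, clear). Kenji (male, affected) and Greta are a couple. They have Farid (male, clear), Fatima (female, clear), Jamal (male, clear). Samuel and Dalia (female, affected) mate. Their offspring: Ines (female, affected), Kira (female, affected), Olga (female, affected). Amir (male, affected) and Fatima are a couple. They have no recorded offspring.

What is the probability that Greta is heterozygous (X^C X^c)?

1/9

Victor is clear, so Victor is X^C Y.
Tamar is clear so carries C and passed c to Samuel (X^c Y), so Tamar is X^C X^c.
Their cross gives offspring ratios 1/2 X^C X^C : 1/2 X^C X^c. Conditioning on Greta being clear, P(X^C X^c) = 1/2 / 1 = 1/2 before taking Greta's own offspring into account.
Kenji is affected, so Kenji is X^c Y.
Now use Greta's offspring. Probability of each recorded status — clear son Farid: 1/2 if Greta is X^C X^c, 1 if X^C X^C; clear daughter Fatima: 1/2 if Greta is X^C X^c, 1 if X^C X^C; clear son Jamal: 1/2 if Greta is X^C X^c, 1 if X^C X^C.
Bayes: P(X^C X^c) = 1/2·1/8 / (1/2·1/8 + 1/2·1) = 1/9.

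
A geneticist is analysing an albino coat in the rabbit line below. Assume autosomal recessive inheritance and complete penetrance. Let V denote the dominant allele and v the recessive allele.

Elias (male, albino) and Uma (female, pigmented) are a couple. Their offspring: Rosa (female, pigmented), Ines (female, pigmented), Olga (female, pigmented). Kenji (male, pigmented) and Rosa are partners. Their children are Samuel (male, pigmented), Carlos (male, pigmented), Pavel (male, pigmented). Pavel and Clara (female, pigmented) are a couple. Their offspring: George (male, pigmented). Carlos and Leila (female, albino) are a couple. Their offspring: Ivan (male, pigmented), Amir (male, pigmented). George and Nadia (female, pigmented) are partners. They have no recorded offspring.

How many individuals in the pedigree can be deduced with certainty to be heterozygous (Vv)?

5

Obligate heterozygotes: Rosa is pigmented so carries V and received v from Elias (vv), so Rosa is Vv; Ines is pigmented so carries V and received v from Elias (vv), so Ines is Vv; Olga is pigmented so carries V and received v from Elias (vv), so Olga is Vv; Ivan is pigmented so carries V and received v from Leila (vv), so Ivan is Vv; Amir is pigmented so carries V and received v from Leila (vv), so Amir is Vv.
Every other individual is either homozygous by phenotype or has at least one consistent homozygous assignment, so the count is 5.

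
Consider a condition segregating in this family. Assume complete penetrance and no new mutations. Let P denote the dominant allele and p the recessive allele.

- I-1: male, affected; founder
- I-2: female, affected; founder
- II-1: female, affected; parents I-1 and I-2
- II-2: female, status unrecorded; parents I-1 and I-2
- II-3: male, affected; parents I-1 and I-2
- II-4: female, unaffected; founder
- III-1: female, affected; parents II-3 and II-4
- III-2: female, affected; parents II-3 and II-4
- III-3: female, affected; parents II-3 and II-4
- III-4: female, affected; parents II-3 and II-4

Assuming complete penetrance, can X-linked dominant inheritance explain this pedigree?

A consistent assignment under X-linked dominant exists: I-1 X^P Y, I-2 X^P X^P, II-1 X^P X^P, II-2 X^P X^P, II-3 X^P Y, II-4 X^p X^p, III-1 X^P X^p, III-2 X^P X^p, III-3 X^P X^p, III-4 X^P X^p.
In this assignment every recorded phenotype matches its genotype and every non-founder's genotype is obtainable from its parents' genotypes, so the pedigree is consistent.

Yes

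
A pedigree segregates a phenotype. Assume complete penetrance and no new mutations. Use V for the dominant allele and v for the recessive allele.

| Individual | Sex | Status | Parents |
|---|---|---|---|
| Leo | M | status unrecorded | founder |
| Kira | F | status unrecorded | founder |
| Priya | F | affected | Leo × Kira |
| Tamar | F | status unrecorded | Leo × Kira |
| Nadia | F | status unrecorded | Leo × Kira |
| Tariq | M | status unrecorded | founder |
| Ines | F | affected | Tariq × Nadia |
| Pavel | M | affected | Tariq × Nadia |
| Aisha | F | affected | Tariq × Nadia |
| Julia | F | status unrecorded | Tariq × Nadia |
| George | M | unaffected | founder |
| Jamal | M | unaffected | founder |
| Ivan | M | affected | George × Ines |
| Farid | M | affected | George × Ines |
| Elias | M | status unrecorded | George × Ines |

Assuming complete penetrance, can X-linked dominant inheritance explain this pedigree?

Yes

A consistent assignment under X-linked dominant exists: Leo X^V Y, Kira X^V X^V, Priya X^V X^V, Tamar X^V X^V, Nadia X^V X^V, Tariq X^V Y, Ines X^V X^V, Pavel X^V Y, Aisha X^V X^V, Julia X^V X^V, George X^v Y, Jamal X^v Y, Ivan X^V Y, Farid X^V Y, Elias X^V Y.
In this assignment every recorded phenotype matches its genotype and every non-founder's genotype is obtainable from its parents' genotypes, so the pedigree is consistent.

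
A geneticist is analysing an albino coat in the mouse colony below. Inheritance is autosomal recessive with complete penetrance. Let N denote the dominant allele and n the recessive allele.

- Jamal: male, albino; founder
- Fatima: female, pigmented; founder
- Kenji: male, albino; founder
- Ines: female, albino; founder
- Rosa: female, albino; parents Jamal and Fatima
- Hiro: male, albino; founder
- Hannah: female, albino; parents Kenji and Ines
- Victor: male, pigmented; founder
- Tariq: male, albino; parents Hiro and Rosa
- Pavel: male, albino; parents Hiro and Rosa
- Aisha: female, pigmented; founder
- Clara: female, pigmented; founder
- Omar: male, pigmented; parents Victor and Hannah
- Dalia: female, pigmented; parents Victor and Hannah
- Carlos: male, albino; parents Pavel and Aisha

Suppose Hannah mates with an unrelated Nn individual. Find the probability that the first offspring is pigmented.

1/2

Hannah is albino, so Hannah is nn.
The cross gives 1/2 Nn : 1/2 nn, so P(offspring is pigmented) = 1/2.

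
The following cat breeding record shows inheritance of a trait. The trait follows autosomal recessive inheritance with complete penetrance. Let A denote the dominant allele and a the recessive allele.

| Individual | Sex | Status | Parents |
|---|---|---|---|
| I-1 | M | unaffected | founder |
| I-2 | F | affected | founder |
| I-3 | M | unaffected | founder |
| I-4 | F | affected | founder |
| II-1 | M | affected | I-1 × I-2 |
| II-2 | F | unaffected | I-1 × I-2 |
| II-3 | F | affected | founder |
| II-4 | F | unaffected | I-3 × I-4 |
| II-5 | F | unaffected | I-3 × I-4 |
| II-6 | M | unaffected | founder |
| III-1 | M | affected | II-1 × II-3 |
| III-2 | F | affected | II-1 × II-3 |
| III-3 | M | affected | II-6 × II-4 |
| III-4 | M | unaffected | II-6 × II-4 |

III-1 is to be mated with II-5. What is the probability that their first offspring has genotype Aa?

III-1 is affected, so III-1 is aa.
II-5 is unaffected so carries A and received a from I-4 (aa), so II-5 is Aa.
The cross gives 1/2 Aa : 1/2 aa, so P(offspring has genotype Aa) = 1/2.

1/2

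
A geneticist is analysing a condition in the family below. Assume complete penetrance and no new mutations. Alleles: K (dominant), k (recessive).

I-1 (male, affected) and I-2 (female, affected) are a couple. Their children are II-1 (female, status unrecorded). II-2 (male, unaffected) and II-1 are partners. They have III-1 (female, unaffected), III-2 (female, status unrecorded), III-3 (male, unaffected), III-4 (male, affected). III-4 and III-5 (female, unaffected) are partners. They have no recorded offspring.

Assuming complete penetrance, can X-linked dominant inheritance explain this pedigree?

A consistent assignment under X-linked dominant exists: I-1 X^K Y, I-2 X^K X^k, II-1 X^K X^k, II-2 X^k Y, III-1 X^k X^k, III-2 X^K X^k, III-3 X^k Y, III-4 X^K Y, III-5 X^k X^k.
In this assignment every recorded phenotype matches its genotype and every non-founder's genotype is obtainable from its parents' genotypes, so the pedigree is consistent.

Yes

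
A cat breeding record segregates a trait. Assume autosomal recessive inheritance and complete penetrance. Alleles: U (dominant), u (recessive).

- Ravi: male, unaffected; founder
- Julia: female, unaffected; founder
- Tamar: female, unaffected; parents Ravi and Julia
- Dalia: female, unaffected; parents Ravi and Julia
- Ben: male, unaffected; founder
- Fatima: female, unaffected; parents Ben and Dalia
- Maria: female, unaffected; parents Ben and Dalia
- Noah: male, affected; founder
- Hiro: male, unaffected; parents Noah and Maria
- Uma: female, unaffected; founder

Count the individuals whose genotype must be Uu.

Obligate heterozygotes: Hiro is unaffected so carries U and received u from Noah (uu), so Hiro is Uu.
Every other individual is either homozygous by phenotype or has at least one consistent homozygous assignment, so the count is 1.

1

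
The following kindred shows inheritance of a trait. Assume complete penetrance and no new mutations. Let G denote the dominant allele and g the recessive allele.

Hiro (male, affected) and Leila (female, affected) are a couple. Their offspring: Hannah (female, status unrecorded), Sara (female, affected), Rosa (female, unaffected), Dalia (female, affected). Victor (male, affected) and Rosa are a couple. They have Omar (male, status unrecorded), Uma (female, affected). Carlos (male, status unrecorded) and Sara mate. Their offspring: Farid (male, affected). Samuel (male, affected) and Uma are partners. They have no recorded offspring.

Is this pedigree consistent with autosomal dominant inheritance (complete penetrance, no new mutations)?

A consistent assignment under autosomal dominant exists: Hiro Gg, Leila Gg, Hannah GG, Sara GG, Rosa gg, Dalia GG, Victor GG, Carlos GG, Omar Gg, Uma Gg, Samuel GG, Farid GG.
In this assignment every recorded phenotype matches its genotype and every non-founder's genotype is obtainable from its parents' genotypes, so the pedigree is consistent.

Yes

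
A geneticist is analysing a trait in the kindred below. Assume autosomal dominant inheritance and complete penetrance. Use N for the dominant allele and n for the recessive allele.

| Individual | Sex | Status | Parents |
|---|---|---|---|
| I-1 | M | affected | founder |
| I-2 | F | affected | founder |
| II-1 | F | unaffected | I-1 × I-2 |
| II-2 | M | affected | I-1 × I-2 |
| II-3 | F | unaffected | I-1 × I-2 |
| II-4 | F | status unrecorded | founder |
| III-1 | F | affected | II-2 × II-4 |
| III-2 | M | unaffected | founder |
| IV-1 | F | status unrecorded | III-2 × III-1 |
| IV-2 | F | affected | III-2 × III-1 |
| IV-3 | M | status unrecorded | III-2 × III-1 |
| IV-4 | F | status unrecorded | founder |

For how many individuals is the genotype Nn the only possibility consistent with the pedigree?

3

Obligate heterozygotes: I-1 is affected so carries N and passed n to II-1 (nn), so I-1 is Nn; I-2 is affected so carries N and passed n to II-1 (nn), so I-2 is Nn; IV-2 is affected so carries N and received n from III-2 (nn), so IV-2 is Nn.
Every other individual is either homozygous by phenotype or has at least one consistent homozygous assignment, so the count is 3.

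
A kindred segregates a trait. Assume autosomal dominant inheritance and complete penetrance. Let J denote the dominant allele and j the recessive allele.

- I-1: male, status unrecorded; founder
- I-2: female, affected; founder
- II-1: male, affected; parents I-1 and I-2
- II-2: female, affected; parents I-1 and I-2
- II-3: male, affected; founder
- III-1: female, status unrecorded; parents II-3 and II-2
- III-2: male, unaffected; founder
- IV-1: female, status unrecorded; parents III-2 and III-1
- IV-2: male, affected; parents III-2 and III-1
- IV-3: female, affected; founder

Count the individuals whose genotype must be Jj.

1

Obligate heterozygotes: IV-2 is affected so carries J and received j from III-2 (jj), so IV-2 is Jj.
Every other individual is either homozygous by phenotype or has at least one consistent homozygous assignment, so the count is 1.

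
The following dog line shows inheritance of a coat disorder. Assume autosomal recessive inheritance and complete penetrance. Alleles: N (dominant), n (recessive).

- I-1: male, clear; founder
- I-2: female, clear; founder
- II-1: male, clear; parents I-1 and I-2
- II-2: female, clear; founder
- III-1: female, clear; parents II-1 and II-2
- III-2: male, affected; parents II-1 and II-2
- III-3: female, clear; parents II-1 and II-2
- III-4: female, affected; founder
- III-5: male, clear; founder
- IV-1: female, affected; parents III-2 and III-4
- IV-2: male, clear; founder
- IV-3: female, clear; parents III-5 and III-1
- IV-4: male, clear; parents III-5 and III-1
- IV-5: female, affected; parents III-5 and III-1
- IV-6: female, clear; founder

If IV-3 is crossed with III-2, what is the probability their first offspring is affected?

1/3

III-5 is clear so carries N and passed n to IV-5 (nn), so III-5 is Nn.
III-1 is clear so carries N and passed n to IV-5 (nn), so III-1 is Nn.
IV-3 is a clear offspring of III-5 (Nn) × III-1 (Nn), whose cross gives 1/4 NN : 1/2 Nn : 1/4 nn; conditioning on being clear, IV-3 is NN with probability 1/3, Nn with probability 2/3.
III-2 is affected, so III-2 is nn.
Summing over parental genotype combinations, P(offspring is affected) = 2/3·1/2 = 1/3.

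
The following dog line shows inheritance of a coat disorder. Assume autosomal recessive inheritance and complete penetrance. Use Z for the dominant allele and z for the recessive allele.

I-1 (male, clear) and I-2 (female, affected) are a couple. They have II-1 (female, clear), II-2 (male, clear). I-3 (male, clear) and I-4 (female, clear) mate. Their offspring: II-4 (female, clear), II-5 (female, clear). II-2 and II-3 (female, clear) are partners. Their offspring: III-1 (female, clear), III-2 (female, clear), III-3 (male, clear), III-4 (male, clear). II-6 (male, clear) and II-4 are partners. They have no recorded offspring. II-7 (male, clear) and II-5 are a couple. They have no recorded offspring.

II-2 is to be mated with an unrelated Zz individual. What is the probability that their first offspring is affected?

1/4

II-2 is clear so carries Z and received z from I-2 (zz), so II-2 is Zz.
The cross gives 1/4 ZZ : 1/2 Zz : 1/4 zz, so P(offspring is affected) = 1/4.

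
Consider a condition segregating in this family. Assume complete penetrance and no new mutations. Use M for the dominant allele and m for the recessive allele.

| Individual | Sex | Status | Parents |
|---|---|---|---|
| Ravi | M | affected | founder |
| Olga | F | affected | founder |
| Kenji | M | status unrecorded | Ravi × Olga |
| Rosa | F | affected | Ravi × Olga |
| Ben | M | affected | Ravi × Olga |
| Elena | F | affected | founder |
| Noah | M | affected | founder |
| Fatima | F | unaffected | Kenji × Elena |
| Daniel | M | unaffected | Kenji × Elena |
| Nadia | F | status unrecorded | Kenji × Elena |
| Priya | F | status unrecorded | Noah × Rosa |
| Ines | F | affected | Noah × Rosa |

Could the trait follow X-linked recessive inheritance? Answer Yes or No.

No

Under X-linked recessive, Daniel (unaffected, male) cannot arise from Kenji (unrecorded) × Elena (affected).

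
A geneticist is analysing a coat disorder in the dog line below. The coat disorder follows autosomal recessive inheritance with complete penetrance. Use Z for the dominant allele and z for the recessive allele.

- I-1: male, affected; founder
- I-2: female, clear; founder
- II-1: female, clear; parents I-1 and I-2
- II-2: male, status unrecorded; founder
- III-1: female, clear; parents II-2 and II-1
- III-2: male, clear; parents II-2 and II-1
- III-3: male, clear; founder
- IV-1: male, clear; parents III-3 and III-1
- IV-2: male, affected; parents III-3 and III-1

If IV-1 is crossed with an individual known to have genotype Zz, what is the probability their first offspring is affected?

1/6

III-3 is clear so carries Z and passed z to IV-2 (zz), so III-3 is Zz.
III-1 is clear so carries Z and passed z to IV-2 (zz), so III-1 is Zz.
IV-1 is a clear offspring of III-3 (Zz) × III-1 (Zz), whose cross gives 1/4 ZZ : 1/2 Zz : 1/4 zz; conditioning on being clear, IV-1 is ZZ with probability 1/3, Zz with probability 2/3.
Summing over parental genotype combinations, P(offspring is affected) = 2/3·1/4 = 1/6.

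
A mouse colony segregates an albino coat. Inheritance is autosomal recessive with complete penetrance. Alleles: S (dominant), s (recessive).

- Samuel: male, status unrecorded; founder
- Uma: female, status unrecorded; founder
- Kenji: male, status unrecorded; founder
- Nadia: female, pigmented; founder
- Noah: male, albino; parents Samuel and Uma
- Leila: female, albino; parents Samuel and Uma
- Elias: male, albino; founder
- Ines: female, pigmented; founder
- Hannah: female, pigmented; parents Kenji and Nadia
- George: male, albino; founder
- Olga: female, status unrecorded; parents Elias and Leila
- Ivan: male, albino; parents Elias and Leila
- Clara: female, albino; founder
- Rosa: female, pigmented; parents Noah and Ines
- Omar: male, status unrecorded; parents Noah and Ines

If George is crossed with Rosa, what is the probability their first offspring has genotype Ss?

George is albino, so George is ss.
Rosa is pigmented so carries S and received s from Noah (ss), so Rosa is Ss.
The cross gives 1/2 Ss : 1/2 ss, so P(offspring has genotype Ss) = 1/2.

1/2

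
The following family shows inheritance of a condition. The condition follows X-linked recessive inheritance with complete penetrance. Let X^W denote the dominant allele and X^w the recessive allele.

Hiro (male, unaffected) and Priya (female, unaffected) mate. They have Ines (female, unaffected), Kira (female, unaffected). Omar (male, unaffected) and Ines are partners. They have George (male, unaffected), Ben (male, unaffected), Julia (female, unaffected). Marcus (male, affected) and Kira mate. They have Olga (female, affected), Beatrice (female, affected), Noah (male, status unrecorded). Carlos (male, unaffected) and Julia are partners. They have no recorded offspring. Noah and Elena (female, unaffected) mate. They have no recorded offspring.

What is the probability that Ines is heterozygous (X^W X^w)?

Hiro is unaffected, so Hiro is X^W Y.
Priya is unaffected so carries W and passed w to Kira (X^W X^w, whose W came from Hiro), so Priya is X^W X^w.
Their cross gives offspring ratios 1/2 X^W X^W : 1/2 X^W X^w. Conditioning on Ines being unaffected, P(X^W X^w) = 1/2 / 1 = 1/2 before taking Ines's own offspring into account.
Omar is unaffected, so Omar is X^W Y.
Now use Ines's offspring. Probability of each recorded status — unaffected son George: 1/2 if Ines is X^W X^w, 1 if X^W X^W; unaffected son Ben: 1/2 if Ines is X^W X^w, 1 if X^W X^W. (Julia: equally likely either way, so uninformative.)
Bayes: P(X^W X^w) = 1/2·1/4 / (1/2·1/4 + 1/2·1) = 1/5.

1/5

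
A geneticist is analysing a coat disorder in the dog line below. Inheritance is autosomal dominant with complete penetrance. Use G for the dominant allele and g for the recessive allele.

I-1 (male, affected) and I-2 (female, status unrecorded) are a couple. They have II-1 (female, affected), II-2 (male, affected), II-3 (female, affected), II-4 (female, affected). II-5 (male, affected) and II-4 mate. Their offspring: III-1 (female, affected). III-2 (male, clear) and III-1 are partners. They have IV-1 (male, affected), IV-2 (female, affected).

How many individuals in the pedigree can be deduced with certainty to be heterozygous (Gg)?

2

Obligate heterozygotes: IV-1 is affected so carries G and received g from III-2 (gg), so IV-1 is Gg; IV-2 is affected so carries G and received g from III-2 (gg), so IV-2 is Gg.
Every other individual is either homozygous by phenotype or has at least one consistent homozygous assignment, so the count is 2.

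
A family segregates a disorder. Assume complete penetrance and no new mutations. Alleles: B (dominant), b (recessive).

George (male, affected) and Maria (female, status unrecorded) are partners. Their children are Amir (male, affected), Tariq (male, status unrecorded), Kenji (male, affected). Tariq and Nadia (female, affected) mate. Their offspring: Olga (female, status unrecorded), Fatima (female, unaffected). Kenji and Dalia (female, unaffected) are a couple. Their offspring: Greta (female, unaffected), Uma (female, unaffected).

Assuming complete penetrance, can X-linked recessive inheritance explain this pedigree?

Yes

A consistent assignment under X-linked recessive exists: George X^b Y, Maria X^B X^b, Amir X^b Y, Tariq X^B Y, Kenji X^b Y, Nadia X^b X^b, Dalia X^B X^B, Olga X^B X^b, Fatima X^B X^b, Greta X^B X^b, Uma X^B X^b.
In this assignment every recorded phenotype matches its genotype and every non-founder's genotype is obtainable from its parents' genotypes, so the pedigree is consistent.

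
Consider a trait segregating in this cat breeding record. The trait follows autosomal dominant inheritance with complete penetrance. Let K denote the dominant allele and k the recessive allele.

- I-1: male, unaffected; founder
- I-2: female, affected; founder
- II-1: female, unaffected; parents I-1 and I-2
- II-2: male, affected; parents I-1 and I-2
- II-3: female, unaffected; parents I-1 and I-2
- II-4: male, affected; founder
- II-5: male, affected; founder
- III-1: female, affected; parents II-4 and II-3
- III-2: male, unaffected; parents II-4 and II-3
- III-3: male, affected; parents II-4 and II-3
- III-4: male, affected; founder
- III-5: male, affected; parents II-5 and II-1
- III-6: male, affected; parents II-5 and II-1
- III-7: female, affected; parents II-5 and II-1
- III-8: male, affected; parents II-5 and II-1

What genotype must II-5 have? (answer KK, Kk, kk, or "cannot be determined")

II-5's phenotype allows KK or Kk, and no parent or child forces a single allele at both positions; consistent genotype assignments exist with II-5 as KK or Kk.

cannot be determined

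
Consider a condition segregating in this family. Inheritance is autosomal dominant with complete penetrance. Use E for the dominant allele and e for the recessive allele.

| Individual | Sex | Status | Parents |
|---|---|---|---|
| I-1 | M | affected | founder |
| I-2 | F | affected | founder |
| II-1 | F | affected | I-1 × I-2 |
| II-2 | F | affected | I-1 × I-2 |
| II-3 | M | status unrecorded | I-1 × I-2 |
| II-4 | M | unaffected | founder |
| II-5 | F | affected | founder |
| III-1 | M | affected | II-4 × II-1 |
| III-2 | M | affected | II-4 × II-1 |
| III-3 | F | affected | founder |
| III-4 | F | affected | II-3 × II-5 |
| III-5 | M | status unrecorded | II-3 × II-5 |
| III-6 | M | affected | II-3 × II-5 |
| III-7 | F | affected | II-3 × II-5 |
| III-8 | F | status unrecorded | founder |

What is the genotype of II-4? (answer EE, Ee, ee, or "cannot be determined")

ee

II-4 is unaffected, so II-4 is ee.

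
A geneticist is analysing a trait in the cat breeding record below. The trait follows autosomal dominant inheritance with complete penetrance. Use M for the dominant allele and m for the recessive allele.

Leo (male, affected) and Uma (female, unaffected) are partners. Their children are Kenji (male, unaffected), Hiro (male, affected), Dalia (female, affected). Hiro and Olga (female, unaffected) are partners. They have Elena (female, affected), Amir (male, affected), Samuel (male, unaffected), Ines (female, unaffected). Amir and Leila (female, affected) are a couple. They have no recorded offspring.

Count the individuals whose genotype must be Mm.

Obligate heterozygotes: Leo is affected so carries M and passed m to Kenji (mm), so Leo is Mm; Hiro is affected so carries M and received m from Uma (mm), so Hiro is Mm; Dalia is affected so carries M and received m from Uma (mm), so Dalia is Mm; Elena is affected so carries M and received m from Olga (mm), so Elena is Mm; Amir is affected so carries M and received m from Olga (mm), so Amir is Mm.
Every other individual is either homozygous by phenotype or has at least one consistent homozygous assignment, so the count is 5.

5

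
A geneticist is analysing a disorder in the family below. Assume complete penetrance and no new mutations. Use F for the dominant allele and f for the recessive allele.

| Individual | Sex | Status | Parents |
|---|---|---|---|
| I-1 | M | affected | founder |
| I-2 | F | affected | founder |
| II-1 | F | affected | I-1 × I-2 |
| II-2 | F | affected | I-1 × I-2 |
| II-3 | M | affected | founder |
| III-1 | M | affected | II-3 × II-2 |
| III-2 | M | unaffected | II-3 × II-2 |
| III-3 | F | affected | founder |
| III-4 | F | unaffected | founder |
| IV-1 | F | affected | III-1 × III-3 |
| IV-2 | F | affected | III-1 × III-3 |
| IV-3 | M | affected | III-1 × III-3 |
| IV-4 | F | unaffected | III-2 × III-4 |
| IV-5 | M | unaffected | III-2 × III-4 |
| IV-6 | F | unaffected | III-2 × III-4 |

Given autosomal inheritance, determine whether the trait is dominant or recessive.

dominant

II-3 and II-2 are both affected yet have an unaffected child III-2. Under a recessive model two affected parents are homozygous and every child would be affected, so the trait cannot be recessive.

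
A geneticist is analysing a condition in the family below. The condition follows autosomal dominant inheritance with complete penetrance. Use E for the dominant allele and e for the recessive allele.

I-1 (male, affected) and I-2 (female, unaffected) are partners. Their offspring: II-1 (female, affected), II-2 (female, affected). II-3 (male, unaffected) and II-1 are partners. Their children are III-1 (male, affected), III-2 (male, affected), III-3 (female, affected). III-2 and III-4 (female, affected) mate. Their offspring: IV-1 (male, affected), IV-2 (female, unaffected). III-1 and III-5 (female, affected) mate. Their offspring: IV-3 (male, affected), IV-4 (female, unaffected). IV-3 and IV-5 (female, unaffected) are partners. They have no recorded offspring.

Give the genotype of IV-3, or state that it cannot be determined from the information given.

cannot be determined

IV-3's phenotype allows EE or Ee, and no parent or child forces a single allele at both positions; consistent genotype assignments exist with IV-3 as EE or Ee.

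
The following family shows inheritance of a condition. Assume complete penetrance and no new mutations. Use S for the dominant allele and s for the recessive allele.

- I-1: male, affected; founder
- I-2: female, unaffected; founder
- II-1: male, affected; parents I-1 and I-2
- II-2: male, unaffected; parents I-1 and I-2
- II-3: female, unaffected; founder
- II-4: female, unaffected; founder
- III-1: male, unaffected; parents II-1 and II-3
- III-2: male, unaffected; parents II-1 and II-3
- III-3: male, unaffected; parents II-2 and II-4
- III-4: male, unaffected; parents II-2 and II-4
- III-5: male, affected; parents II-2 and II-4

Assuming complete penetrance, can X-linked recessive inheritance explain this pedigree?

A consistent assignment under X-linked recessive exists: I-1 X^s Y, I-2 X^S X^s, II-1 X^s Y, II-2 X^S Y, II-3 X^S X^S, II-4 X^S X^s, III-1 X^S Y, III-2 X^S Y, III-3 X^S Y, III-4 X^S Y, III-5 X^s Y.
In this assignment every recorded phenotype matches its genotype and every non-founder's genotype is obtainable from its parents' genotypes, so the pedigree is consistent.

Yes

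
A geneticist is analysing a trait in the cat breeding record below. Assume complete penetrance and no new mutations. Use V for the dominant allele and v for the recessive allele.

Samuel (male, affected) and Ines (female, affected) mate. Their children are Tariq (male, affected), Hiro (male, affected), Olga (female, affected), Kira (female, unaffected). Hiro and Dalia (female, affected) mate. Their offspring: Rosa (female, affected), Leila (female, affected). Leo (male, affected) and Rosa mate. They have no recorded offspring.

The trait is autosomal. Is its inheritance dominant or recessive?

Samuel and Ines are both affected yet have an unaffected child Kira. Under a recessive model two affected parents are homozygous and every child would be affected, so the trait cannot be recessive.

dominant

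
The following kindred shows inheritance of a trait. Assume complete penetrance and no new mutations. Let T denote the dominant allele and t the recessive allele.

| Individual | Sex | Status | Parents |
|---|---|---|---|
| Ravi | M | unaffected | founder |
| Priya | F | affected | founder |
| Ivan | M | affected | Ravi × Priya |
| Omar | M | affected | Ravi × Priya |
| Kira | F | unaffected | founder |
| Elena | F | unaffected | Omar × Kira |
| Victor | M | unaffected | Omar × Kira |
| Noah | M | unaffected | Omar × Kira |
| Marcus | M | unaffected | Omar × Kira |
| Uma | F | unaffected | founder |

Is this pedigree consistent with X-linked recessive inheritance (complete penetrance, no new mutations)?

A consistent assignment under X-linked recessive exists: Ravi X^T Y, Priya X^t X^t, Ivan X^t Y, Omar X^t Y, Kira X^T X^T, Elena X^T X^t, Victor X^T Y, Noah X^T Y, Marcus X^T Y, Uma X^T X^T.
In this assignment every recorded phenotype matches its genotype and every non-founder's genotype is obtainable from its parents' genotypes, so the pedigree is consistent.

Yes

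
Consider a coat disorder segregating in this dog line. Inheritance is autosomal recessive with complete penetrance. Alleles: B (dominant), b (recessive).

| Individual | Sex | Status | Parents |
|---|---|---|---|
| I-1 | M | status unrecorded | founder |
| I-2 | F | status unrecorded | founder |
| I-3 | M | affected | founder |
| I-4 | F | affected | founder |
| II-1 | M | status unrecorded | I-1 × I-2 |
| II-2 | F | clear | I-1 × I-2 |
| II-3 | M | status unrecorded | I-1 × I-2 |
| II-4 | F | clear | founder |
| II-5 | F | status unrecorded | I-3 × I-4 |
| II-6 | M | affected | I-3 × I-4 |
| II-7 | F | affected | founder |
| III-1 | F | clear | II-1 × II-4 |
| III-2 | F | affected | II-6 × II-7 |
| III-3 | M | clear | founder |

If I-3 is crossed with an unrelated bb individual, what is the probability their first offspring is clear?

0

I-3 is affected, so I-3 is bb.
The cross gives 1 bb, so P(offspring is clear) = 0.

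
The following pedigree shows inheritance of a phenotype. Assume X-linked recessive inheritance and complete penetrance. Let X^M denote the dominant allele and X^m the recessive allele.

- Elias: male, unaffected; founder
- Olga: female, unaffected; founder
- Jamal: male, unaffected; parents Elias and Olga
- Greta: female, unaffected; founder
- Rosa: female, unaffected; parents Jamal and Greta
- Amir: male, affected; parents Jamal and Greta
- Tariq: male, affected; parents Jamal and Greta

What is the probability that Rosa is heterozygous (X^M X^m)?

Jamal is unaffected, so Jamal is X^M Y.
Greta is unaffected so carries M and passed m to Amir (X^m Y), so Greta is X^M X^m.
Their cross gives offspring ratios 1/2 X^M X^M : 1/2 X^M X^m. Conditioning on Rosa being unaffected, P(X^M X^m) = 1/2 / 1 = 1/2.

1/2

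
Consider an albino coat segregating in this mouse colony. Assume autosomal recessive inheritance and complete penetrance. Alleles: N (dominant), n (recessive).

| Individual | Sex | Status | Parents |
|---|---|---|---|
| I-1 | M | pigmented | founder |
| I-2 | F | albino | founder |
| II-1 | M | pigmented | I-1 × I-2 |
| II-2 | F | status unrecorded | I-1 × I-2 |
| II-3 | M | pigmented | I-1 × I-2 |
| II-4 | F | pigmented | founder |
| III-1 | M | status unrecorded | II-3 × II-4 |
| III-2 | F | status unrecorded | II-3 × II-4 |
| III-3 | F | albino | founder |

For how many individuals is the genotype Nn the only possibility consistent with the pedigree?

2

Obligate heterozygotes: II-1 is pigmented so carries N and received n from I-2 (nn), so II-1 is Nn; II-3 is pigmented so carries N and received n from I-2 (nn), so II-3 is Nn.
Every other individual is either homozygous by phenotype or has at least one consistent homozygous assignment, so the count is 2.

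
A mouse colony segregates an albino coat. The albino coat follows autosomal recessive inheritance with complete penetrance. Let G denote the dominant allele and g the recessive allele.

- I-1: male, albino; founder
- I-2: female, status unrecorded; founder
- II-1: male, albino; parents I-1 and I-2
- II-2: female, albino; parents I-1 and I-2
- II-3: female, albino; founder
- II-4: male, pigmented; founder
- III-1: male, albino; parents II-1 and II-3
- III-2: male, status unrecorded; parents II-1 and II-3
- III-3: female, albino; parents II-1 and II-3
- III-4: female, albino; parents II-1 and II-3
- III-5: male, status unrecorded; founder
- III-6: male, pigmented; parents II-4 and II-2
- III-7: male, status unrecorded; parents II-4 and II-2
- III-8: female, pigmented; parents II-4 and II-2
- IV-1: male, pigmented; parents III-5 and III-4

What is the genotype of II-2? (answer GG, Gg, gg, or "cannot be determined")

gg

II-2 is albino, so II-2 is gg.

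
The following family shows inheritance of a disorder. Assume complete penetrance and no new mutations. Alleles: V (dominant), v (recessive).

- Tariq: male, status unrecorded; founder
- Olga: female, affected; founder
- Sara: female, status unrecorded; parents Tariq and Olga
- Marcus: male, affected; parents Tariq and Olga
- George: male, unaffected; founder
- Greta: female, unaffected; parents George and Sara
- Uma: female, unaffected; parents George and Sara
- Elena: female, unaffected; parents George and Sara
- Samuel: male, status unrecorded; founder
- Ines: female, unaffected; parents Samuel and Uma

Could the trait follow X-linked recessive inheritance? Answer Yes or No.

A consistent assignment under X-linked recessive exists: Tariq X^V Y, Olga X^v X^v, Sara X^V X^v, Marcus X^v Y, George X^V Y, Greta X^V X^V, Uma X^V X^V, Elena X^V X^V, Samuel X^V Y, Ines X^V X^V.
In this assignment every recorded phenotype matches its genotype and every non-founder's genotype is obtainable from its parents' genotypes, so the pedigree is consistent.

Yes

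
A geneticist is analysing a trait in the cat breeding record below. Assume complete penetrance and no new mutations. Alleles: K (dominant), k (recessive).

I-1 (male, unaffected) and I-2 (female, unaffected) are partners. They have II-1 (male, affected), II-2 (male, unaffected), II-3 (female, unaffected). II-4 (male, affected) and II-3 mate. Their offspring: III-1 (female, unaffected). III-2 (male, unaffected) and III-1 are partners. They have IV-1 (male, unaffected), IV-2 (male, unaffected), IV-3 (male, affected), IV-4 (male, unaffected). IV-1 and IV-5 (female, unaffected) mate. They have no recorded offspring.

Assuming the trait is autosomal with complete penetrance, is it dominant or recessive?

I-1 and I-2 are both unaffected yet have an affected child II-1. Under dominance, an affected child requires at least one affected parent, so the trait cannot be dominant.

recessive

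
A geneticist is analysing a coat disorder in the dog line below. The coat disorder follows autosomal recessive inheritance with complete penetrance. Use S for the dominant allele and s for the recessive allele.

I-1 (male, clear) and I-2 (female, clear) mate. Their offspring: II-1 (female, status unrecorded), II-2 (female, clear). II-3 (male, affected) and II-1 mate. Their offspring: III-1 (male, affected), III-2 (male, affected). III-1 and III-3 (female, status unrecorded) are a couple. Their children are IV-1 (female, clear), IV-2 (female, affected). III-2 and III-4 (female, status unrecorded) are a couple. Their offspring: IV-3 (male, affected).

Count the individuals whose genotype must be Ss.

Obligate heterozygotes: III-3 passed S to IV-1 (Ss, whose s came from III-1) and passed s to IV-2 (ss), so III-3 is Ss; IV-1 is clear so carries S and received s from III-1 (ss), so IV-1 is Ss.
Every other individual is either homozygous by phenotype or has at least one consistent homozygous assignment, so the count is 2.

2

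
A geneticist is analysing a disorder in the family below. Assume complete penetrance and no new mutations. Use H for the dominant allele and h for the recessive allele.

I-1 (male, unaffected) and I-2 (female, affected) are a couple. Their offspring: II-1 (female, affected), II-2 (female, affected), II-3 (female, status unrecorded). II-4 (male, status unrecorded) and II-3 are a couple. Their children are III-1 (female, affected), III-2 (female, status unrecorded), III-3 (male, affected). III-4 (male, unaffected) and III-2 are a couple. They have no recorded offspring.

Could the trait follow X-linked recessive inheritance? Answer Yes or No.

Under X-linked recessive, II-1 (affected, female) cannot arise from I-1 (unaffected) × I-2 (affected).

No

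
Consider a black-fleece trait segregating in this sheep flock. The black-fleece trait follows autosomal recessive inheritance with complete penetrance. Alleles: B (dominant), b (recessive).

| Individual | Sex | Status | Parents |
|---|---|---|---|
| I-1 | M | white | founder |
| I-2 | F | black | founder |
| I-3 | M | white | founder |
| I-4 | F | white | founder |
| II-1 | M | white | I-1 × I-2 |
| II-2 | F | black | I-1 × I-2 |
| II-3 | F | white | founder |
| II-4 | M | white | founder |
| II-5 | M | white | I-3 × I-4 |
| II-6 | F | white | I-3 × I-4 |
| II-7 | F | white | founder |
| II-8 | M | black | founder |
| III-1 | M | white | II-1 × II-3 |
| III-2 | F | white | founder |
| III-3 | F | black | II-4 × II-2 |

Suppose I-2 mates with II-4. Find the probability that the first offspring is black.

I-2 is black, so I-2 is bb.
II-4 is white so carries B and passed b to III-3 (bb), so II-4 is Bb.
The cross gives 1/2 Bb : 1/2 bb, so P(offspring is black) = 1/2.

1/2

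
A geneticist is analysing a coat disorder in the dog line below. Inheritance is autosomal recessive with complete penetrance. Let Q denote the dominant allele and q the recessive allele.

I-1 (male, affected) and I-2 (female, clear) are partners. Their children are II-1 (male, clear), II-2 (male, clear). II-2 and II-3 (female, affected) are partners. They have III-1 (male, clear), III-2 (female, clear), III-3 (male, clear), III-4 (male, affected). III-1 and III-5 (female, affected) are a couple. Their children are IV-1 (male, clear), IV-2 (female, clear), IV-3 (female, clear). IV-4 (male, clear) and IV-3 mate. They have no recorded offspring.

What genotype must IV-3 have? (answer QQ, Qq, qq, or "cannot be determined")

Qq

From phenotype alone, IV-3 is QQ or Qq.
IV-3 is clear so carries Q and received q from III-5 (qq), so IV-3 is Qq.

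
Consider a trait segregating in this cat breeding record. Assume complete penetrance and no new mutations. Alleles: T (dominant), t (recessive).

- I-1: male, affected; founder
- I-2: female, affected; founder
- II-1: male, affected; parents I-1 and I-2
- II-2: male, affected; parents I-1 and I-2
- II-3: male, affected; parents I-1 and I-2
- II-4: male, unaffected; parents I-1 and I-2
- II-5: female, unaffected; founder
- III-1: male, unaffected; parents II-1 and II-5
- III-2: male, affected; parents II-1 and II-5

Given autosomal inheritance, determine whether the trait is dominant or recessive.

I-1 and I-2 are both affected yet have an unaffected child II-4. Under a recessive model two affected parents are homozygous and every child would be affected, so the trait cannot be recessive.

dominant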